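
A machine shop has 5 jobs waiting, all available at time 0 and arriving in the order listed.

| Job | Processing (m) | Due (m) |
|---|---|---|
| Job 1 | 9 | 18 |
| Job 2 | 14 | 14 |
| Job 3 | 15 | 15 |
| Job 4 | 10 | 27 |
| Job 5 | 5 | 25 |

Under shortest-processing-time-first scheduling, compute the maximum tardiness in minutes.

38

SPT (increasing processing time): Job 5 Job 1 Job 4 Job 2 Job 3.
Job 5: 0→5, due 25, tardiness 0
Job 1: 5→14, due 18, tardiness 0
Job 4: 14→24, due 27, tardiness 0
Job 2: 24→38, due 14, tardiness 24
Job 3: 38→53, due 15, tardiness 38
Maximum = 38.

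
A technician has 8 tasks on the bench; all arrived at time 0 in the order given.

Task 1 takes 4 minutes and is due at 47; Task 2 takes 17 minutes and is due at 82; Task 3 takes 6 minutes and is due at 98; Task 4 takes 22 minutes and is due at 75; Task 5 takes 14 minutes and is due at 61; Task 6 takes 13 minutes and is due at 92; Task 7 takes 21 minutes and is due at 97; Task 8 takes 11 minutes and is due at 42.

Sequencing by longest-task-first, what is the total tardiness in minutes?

LPT (decreasing processing time): Task 4 Task 7 Task 2 Task 5 Task 6 Task 8 Task 3 Task 1.
Task 4: 0→22, due 75, tardiness 0
Task 7: 22→43, due 97, tardiness 0
Task 2: 43→60, due 82, tardiness 0
Task 5: 60→74, due 61, tardiness 13
Task 6: 74→87, due 92, tardiness 0
Task 8: 87→98, due 42, tardiness 56
Task 3: 98→104, due 98, tardiness 6
Task 1: 104→108, due 47, tardiness 61
Sum = 0+0+0+13+0+56+6+61 = 136.

136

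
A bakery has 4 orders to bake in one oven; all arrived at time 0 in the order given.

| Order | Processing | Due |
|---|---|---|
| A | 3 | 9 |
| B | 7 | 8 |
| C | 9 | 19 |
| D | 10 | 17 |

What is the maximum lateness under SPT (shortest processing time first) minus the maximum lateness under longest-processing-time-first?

-8

SPT (increasing processing time): A B C D.
A: 0→3, due 9, lateness -6
B: 3→10, due 8, lateness 2
C: 10→19, due 19, lateness 0
D: 19→29, due 17, lateness 12
Maximum = 12.
LPT (decreasing processing time): D C B A.
D: 0→10, due 17, lateness -7
C: 10→19, due 19, lateness 0
B: 19→26, due 8, lateness 18
A: 26→29, due 9, lateness 20
Maximum = 20.
Difference = 12 − 20 = -8.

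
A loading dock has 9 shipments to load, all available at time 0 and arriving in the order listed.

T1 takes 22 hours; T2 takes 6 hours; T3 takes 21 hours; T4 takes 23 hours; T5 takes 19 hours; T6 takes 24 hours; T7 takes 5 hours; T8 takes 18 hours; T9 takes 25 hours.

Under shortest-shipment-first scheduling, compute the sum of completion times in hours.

SPT (increasing processing time): T7 T2 T8 T5 T3 T1 T4 T6 T9.
T7: 0→5
T2: 5→11
T8: 11→29
T5: 29→48
T3: 48→69
T1: 69→91
T4: 91→114
T6: 114→138
T9: 138→163
Sum = 5+11+29+48+69+91+114+138+163 = 668.

668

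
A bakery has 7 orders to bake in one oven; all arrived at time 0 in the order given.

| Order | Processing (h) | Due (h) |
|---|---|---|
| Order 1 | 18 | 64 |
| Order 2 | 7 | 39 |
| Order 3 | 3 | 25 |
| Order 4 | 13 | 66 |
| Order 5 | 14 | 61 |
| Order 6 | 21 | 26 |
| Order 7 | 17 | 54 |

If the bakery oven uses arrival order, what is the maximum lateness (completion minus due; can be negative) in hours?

50

FIFO (arrival order): Order 1 Order 2 Order 3 Order 4 Order 5 Order 6 Order 7.
Order 1: 0→18, due 64, lateness -46
Order 2: 18→25, due 39, lateness -14
Order 3: 25→28, due 25, lateness 3
Order 4: 28→41, due 66, lateness -25
Order 5: 41→55, due 61, lateness -6
Order 6: 55→76, due 26, lateness 50
Order 7: 76→93, due 54, lateness 39
Maximum = 50.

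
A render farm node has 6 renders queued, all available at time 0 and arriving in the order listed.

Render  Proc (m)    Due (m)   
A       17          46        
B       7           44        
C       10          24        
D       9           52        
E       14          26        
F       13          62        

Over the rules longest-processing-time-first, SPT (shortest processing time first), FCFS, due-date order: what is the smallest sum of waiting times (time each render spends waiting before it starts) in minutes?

LPT (decreasing processing time): A E F C D B.
A: waits 0, runs 0→17
E: waits 17, runs 17→31
F: waits 31, runs 31→44
C: waits 44, runs 44→54
D: waits 54, runs 54→63
B: waits 63, runs 63→70
Sum = 0+17+31+44+54+63 = 209.
SPT (increasing processing time): B D C F E A.
B: waits 0, runs 0→7
D: waits 7, runs 7→16
C: waits 16, runs 16→26
F: waits 26, runs 26→39
E: waits 39, runs 39→53
A: waits 53, runs 53→70
Sum = 0+7+16+26+39+53 = 141.
FIFO (arrival order): A B C D E F.
A: waits 0, runs 0→17
B: waits 17, runs 17→24
C: waits 24, runs 24→34
D: waits 34, runs 34→43
E: waits 43, runs 43→57
F: waits 57, runs 57→70
Sum = 0+17+24+34+43+57 = 175.
EDD (increasing due date): C E B A D F.
C: waits 0, runs 0→10
E: waits 10, runs 10→24
B: waits 24, runs 24→31
A: waits 31, runs 31→48
D: waits 48, runs 48→57
F: waits 57, runs 57→70
Sum = 0+10+24+31+48+57 = 170.
LPT 209, SPT 141, FIFO 175, EDD 170 → minimum 141.

141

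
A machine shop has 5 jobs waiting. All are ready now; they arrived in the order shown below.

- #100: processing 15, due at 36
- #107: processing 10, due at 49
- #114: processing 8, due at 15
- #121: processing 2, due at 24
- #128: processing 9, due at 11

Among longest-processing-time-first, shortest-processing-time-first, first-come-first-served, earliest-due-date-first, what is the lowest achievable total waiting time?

LPT (decreasing processing time): #100 #107 #128 #114 #121.
#100: waits 0, runs 0→15
#107: waits 15, runs 15→25
#128: waits 25, runs 25→34
#114: waits 34, runs 34→42
#121: waits 42, runs 42→44
Sum = 0+15+25+34+42 = 116.
SPT (increasing processing time): #121 #114 #128 #107 #100.
#121: waits 0, runs 0→2
#114: waits 2, runs 2→10
#128: waits 10, runs 10→19
#107: waits 19, runs 19→29
#100: waits 29, runs 29→44
Sum = 0+2+10+19+29 = 60.
FIFO (arrival order): #100 #107 #114 #121 #128.
#100: waits 0, runs 0→15
#107: waits 15, runs 15→25
#114: waits 25, runs 25→33
#121: waits 33, runs 33→35
#128: waits 35, runs 35→44
Sum = 0+15+25+33+35 = 108.
EDD (increasing due date): #128 #114 #121 #100 #107.
#128: waits 0, runs 0→9
#114: waits 9, runs 9→17
#121: waits 17, runs 17→19
#100: waits 19, runs 19→34
#107: waits 34, runs 34→44
Sum = 0+9+17+19+34 = 79.
LPT 116, SPT 60, FIFO 108, EDD 79 → minimum 60.

60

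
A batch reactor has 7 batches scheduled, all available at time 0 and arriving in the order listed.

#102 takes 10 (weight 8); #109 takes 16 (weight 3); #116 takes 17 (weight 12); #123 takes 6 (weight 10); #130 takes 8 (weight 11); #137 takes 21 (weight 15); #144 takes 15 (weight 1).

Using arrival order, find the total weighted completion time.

3054

FIFO (arrival order): #102 #109 #116 #123 #130 #137 #144.
#102: finishes 10, weight 8, w·C = 80
#109: finishes 26, weight 3, w·C = 78
#116: finishes 43, weight 12, w·C = 516
#123: finishes 49, weight 10, w·C = 490
#130: finishes 57, weight 11, w·C = 627
#137: finishes 78, weight 15, w·C = 1170
#144: finishes 93, weight 1, w·C = 93
Sum = 80+78+516+490+627+1170+93 = 3054.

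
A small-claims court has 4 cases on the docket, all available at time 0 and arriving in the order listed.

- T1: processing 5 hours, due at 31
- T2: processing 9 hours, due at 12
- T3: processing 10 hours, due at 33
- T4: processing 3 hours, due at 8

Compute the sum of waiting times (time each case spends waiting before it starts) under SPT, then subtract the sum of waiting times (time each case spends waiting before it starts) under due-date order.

SPT (increasing processing time): T4 T1 T2 T3.
T4: waits 0, runs 0→3
T1: waits 3, runs 3→8
T2: waits 8, runs 8→17
T3: waits 17, runs 17→27
Sum = 0+3+8+17 = 28.
EDD (increasing due date): T4 T2 T1 T3.
T4: waits 0, runs 0→3
T2: waits 3, runs 3→12
T1: waits 12, runs 12→17
T3: waits 17, runs 17→27
Sum = 0+3+12+17 = 32.
Difference = 28 − 32 = -4.

-4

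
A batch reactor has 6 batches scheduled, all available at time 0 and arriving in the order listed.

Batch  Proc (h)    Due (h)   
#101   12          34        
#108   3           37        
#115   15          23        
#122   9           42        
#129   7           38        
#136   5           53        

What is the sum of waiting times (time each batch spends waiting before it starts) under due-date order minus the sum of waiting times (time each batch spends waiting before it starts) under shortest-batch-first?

EDD (increasing due date): #115 #101 #108 #129 #122 #136.
#115: waits 0, runs 0→15
#101: waits 15, runs 15→27
#108: waits 27, runs 27→30
#129: waits 30, runs 30→37
#122: waits 37, runs 37→46
#136: waits 46, runs 46→51
Sum = 0+15+27+30+37+46 = 155.
SPT (increasing processing time): #108 #136 #129 #122 #101 #115.
#108: waits 0, runs 0→3
#136: waits 3, runs 3→8
#129: waits 8, runs 8→15
#122: waits 15, runs 15→24
#101: waits 24, runs 24→36
#115: waits 36, runs 36→51
Sum = 0+3+8+15+24+36 = 86.
Difference = 155 − 86 = 69.

69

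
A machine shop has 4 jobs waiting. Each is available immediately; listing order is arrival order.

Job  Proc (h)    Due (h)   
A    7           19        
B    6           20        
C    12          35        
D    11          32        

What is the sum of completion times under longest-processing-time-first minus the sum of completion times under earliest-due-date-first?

21

LPT (decreasing processing time): C D A B.
C: 0→12
D: 12→23
A: 23→30
B: 30→36
Sum = 12+23+30+36 = 101.
EDD (increasing due date): A B D C.
A: 0→7
B: 7→13
D: 13→24
C: 24→36
Sum = 7+13+24+36 = 80.
Difference = 101 − 80 = 21.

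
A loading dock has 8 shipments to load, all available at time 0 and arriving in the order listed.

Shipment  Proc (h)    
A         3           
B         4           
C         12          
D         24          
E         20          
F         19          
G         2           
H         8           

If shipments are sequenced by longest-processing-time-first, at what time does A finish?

90

LPT (decreasing processing time): D E F C H B A G.
D: 0→24
E: 24→44
F: 44→63
C: 63→75
H: 75→83
B: 83→87
A: 87→90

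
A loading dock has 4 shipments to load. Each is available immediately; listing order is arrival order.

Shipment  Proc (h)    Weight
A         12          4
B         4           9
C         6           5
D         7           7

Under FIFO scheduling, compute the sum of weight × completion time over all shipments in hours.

FIFO (arrival order): A B C D.
A: finishes 12, weight 4, w·C = 48
B: finishes 16, weight 9, w·C = 144
C: finishes 22, weight 5, w·C = 110
D: finishes 29, weight 7, w·C = 203
Sum = 48+144+110+203 = 505.

505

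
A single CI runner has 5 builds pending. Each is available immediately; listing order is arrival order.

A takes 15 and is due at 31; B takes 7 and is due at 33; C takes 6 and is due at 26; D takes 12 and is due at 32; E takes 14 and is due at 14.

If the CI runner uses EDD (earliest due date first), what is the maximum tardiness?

EDD (increasing due date): E C A D B.
E: 0→14, due 14, tardiness 0
C: 14→20, due 26, tardiness 0
A: 20→35, due 31, tardiness 4
D: 35→47, due 32, tardiness 15
B: 47→54, due 33, tardiness 21
Maximum = 21.

21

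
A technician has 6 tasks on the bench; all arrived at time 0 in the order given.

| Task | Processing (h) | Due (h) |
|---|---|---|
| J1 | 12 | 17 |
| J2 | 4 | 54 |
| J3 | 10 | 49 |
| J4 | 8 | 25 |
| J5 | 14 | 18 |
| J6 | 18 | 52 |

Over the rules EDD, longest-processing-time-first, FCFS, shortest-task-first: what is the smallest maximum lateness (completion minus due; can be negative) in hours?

EDD (increasing due date): J1 J5 J4 J3 J6 J2.
J1: 0→12, due 17, lateness -5
J5: 12→26, due 18, lateness 8
J4: 26→34, due 25, lateness 9
J3: 34→44, due 49, lateness -5
J6: 44→62, due 52, lateness 10
J2: 62→66, due 54, lateness 12
Maximum = 12.
LPT (decreasing processing time): J6 J5 J1 J3 J4 J2.
J6: 0→18, due 52, lateness -34
J5: 18→32, due 18, lateness 14
J1: 32→44, due 17, lateness 27
J3: 44→54, due 49, lateness 5
J4: 54→62, due 25, lateness 37
J2: 62→66, due 54, lateness 12
Maximum = 37.
FIFO (arrival order): J1 J2 J3 J4 J5 J6.
J1: 0→12, due 17, lateness -5
J2: 12→16, due 54, lateness -38
J3: 16→26, due 49, lateness -23
J4: 26→34, due 25, lateness 9
J5: 34→48, due 18, lateness 30
J6: 48→66, due 52, lateness 14
Maximum = 30.
SPT (increasing processing time): J2 J4 J3 J1 J5 J6.
J2: 0→4, due 54, lateness -50
J4: 4→12, due 25, lateness -13
J3: 12→22, due 49, lateness -27
J1: 22→34, due 17, lateness 17
J5: 34→48, due 18, lateness 30
J6: 48→66, due 52, lateness 14
Maximum = 30.
EDD 12, LPT 37, FIFO 30, SPT 30 → minimum 12.

12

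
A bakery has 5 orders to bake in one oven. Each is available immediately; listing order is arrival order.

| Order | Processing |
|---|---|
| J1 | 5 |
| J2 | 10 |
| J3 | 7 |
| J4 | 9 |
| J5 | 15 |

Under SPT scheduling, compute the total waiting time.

69

SPT (increasing processing time): J1 J3 J4 J2 J5.
J1: waits 0, runs 0→5
J3: waits 5, runs 5→12
J4: waits 12, runs 12→21
J2: waits 21, runs 21→31
J5: waits 31, runs 31→46
Sum = 0+5+12+21+31 = 69.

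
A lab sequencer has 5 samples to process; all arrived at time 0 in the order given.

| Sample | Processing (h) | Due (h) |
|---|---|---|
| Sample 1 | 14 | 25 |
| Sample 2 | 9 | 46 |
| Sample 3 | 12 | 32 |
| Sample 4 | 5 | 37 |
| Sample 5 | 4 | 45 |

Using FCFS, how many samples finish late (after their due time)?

2

FIFO (arrival order): Sample 1 Sample 2 Sample 3 Sample 4 Sample 5.
Sample 1: 0→14, due 25, tardiness 0
Sample 2: 14→23, due 46, tardiness 0
Sample 3: 23→35, due 32, tardiness 3
Sample 4: 35→40, due 37, tardiness 3
Sample 5: 40→44, due 45, tardiness 0
Late samples: 2.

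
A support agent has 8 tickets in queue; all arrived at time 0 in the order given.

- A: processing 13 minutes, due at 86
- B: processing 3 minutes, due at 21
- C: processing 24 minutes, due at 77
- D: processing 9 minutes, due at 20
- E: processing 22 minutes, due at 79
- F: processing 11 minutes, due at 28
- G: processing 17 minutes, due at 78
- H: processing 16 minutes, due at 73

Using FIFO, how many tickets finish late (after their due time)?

FIFO (arrival order): A B C D E F G H.
A: 0→13, due 86, tardiness 0
B: 13→16, due 21, tardiness 0
C: 16→40, due 77, tardiness 0
D: 40→49, due 20, tardiness 29
E: 49→71, due 79, tardiness 0
F: 71→82, due 28, tardiness 54
G: 82→99, due 78, tardiness 21
H: 99→115, due 73, tardiness 42
Late tickets: 4.

4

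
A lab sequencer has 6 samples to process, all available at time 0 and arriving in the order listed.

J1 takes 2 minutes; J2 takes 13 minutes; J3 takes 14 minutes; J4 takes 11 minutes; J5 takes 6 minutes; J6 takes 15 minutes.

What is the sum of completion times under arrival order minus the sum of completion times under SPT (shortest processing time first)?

25

FIFO (arrival order): J1 J2 J3 J4 J5 J6.
J1: 0→2
J2: 2→15
J3: 15→29
J4: 29→40
J5: 40→46
J6: 46→61
Sum = 2+15+29+40+46+61 = 193.
SPT (increasing processing time): J1 J5 J4 J2 J3 J6.
J1: 0→2
J5: 2→8
J4: 8→19
J2: 19→32
J3: 32→46
J6: 46→61
Sum = 2+8+19+32+46+61 = 168.
Difference = 193 − 168 = 25.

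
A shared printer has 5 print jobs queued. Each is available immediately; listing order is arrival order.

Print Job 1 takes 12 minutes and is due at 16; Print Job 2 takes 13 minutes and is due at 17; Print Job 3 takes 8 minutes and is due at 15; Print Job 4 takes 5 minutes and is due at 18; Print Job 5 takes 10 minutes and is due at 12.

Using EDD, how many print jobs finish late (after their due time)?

EDD (increasing due date): Print Job 5 Print Job 3 Print Job 1 Print Job 2 Print Job 4.
Print Job 5: 0→10, due 12, tardiness 0
Print Job 3: 10→18, due 15, tardiness 3
Print Job 1: 18→30, due 16, tardiness 14
Print Job 2: 30→43, due 17, tardiness 26
Print Job 4: 43→48, due 18, tardiness 30
Late print jobs: 4.

4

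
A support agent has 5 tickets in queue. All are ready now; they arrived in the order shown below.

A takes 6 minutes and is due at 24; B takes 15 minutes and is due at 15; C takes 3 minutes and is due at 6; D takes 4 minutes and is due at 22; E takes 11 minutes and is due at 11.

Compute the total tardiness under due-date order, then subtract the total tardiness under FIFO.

-15

EDD (increasing due date): C E B D A.
C: 0→3, due 6, tardiness 0
E: 3→14, due 11, tardiness 3
B: 14→29, due 15, tardiness 14
D: 29→33, due 22, tardiness 11
A: 33→39, due 24, tardiness 15
Sum = 0+3+14+11+15 = 43.
FIFO (arrival order): A B C D E.
A: 0→6, due 24, tardiness 0
B: 6→21, due 15, tardiness 6
C: 21→24, due 6, tardiness 18
D: 24→28, due 22, tardiness 6
E: 28→39, due 11, tardiness 28
Sum = 0+6+18+6+28 = 58.
Difference = 43 − 58 = -15.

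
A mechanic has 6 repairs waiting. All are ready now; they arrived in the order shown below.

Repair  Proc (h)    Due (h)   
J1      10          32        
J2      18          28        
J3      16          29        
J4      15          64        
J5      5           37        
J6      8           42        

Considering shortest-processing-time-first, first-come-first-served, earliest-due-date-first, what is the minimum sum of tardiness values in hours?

SPT (increasing processing time): J5 J6 J1 J4 J3 J2.
J5: 0→5, due 37, tardiness 0
J6: 5→13, due 42, tardiness 0
J1: 13→23, due 32, tardiness 0
J4: 23→38, due 64, tardiness 0
J3: 38→54, due 29, tardiness 25
J2: 54→72, due 28, tardiness 44
Sum = 0+0+0+0+25+44 = 69.
FIFO (arrival order): J1 J2 J3 J4 J5 J6.
J1: 0→10, due 32, tardiness 0
J2: 10→28, due 28, tardiness 0
J3: 28→44, due 29, tardiness 15
J4: 44→59, due 64, tardiness 0
J5: 59→64, due 37, tardiness 27
J6: 64→72, due 42, tardiness 30
Sum = 0+0+15+0+27+30 = 72.
EDD (increasing due date): J2 J3 J1 J5 J6 J4.
J2: 0→18, due 28, tardiness 0
J3: 18→34, due 29, tardiness 5
J1: 34→44, due 32, tardiness 12
J5: 44→49, due 37, tardiness 12
J6: 49→57, due 42, tardiness 15
J4: 57→72, due 64, tardiness 8
Sum = 0+5+12+12+15+8 = 52.
SPT 69, FIFO 72, EDD 52 → minimum 52.

52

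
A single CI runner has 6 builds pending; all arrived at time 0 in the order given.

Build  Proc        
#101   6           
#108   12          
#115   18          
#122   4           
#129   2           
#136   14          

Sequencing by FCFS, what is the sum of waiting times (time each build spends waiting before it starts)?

142

FIFO (arrival order): #101 #108 #115 #122 #129 #136.
#101: waits 0, runs 0→6
#108: waits 6, runs 6→18
#115: waits 18, runs 18→36
#122: waits 36, runs 36→40
#129: waits 40, runs 40→42
#136: waits 42, runs 42→56
Sum = 0+6+18+36+40+42 = 142.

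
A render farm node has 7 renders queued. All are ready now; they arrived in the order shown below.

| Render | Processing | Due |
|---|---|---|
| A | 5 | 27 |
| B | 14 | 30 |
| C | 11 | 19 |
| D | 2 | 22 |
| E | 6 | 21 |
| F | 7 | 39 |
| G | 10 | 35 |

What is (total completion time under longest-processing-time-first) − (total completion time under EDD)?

60

LPT (decreasing processing time): B C G F E A D.
B: 0→14
C: 14→25
G: 25→35
F: 35→42
E: 42→48
A: 48→53
D: 53→55
Sum = 14+25+35+42+48+53+55 = 272.
EDD (increasing due date): C E D A B G F.
C: 0→11
E: 11→17
D: 17→19
A: 19→24
B: 24→38
G: 38→48
F: 48→55
Sum = 11+17+19+24+38+48+55 = 212.
Difference = 272 − 212 = 60.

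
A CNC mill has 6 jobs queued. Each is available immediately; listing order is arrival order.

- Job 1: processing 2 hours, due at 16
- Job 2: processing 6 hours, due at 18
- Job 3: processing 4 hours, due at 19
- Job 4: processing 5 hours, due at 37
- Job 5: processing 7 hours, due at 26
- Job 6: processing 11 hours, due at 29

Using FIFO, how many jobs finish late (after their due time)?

1

FIFO (arrival order): Job 1 Job 2 Job 3 Job 4 Job 5 Job 6.
Job 1: 0→2, due 16, tardiness 0
Job 2: 2→8, due 18, tardiness 0
Job 3: 8→12, due 19, tardiness 0
Job 4: 12→17, due 37, tardiness 0
Job 5: 17→24, due 26, tardiness 0
Job 6: 24→35, due 29, tardiness 6
Late jobs: 1.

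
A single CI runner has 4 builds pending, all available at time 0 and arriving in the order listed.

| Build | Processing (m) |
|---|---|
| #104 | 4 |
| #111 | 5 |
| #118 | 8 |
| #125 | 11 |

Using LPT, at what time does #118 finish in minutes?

19

LPT (decreasing processing time): #125 #118 #111 #104.
#125: 0→11
#118: 11→19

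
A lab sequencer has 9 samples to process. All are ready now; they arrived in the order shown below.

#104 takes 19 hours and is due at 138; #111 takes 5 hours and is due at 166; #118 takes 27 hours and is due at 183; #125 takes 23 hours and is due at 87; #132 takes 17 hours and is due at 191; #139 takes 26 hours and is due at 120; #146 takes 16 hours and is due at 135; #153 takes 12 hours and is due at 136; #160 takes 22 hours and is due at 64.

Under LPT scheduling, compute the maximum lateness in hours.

34

LPT (decreasing processing time): #118 #139 #125 #160 #104 #132 #146 #153 #111.
#118: 0→27, due 183, lateness -156
#139: 27→53, due 120, lateness -67
#125: 53→76, due 87, lateness -11
#160: 76→98, due 64, lateness 34
#104: 98→117, due 138, lateness -21
#132: 117→134, due 191, lateness -57
#146: 134→150, due 135, lateness 15
#153: 150→162, due 136, lateness 26
#111: 162→167, due 166, lateness 1
Maximum = 34.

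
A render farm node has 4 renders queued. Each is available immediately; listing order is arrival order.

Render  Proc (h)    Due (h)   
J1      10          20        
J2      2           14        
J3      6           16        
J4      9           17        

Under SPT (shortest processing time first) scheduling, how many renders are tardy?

1

SPT (increasing processing time): J2 J3 J4 J1.
J2: 0→2, due 14, tardiness 0
J3: 2→8, due 16, tardiness 0
J4: 8→17, due 17, tardiness 0
J1: 17→27, due 20, tardiness 7
Late renders: 1.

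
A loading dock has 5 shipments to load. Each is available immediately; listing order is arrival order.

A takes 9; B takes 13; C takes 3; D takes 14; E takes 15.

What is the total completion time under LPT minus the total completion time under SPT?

58

LPT (decreasing processing time): E D B A C.
E: 0→15
D: 15→29
B: 29→42
A: 42→51
C: 51→54
Sum = 15+29+42+51+54 = 191.
SPT (increasing processing time): C A B D E.
C: 0→3
A: 3→12
B: 12→25
D: 25→39
E: 39→54
Sum = 3+12+25+39+54 = 133.
Difference = 191 − 133 = 58.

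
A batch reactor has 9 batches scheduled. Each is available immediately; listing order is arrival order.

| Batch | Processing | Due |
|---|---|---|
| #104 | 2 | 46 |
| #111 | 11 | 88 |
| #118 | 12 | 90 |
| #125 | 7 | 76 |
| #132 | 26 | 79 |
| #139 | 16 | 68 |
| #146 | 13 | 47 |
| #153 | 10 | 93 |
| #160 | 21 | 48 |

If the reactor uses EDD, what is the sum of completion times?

EDD (increasing due date): #104 #146 #160 #139 #125 #132 #111 #118 #153.
#104: 0→2
#146: 2→15
#160: 15→36
#139: 36→52
#125: 52→59
#132: 59→85
#111: 85→96
#118: 96→108
#153: 108→118
Sum = 2+15+36+52+59+85+96+108+118 = 571.

571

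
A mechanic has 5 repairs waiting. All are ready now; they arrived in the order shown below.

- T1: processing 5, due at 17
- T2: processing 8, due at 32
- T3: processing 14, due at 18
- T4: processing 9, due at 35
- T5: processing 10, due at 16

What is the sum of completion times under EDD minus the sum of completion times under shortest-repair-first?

EDD (increasing due date): T5 T1 T3 T2 T4.
T5: 0→10
T1: 10→15
T3: 15→29
T2: 29→37
T4: 37→46
Sum = 10+15+29+37+46 = 137.
SPT (increasing processing time): T1 T2 T4 T5 T3.
T1: 0→5
T2: 5→13
T4: 13→22
T5: 22→32
T3: 32→46
Sum = 5+13+22+32+46 = 118.
Difference = 137 − 118 = 19.

19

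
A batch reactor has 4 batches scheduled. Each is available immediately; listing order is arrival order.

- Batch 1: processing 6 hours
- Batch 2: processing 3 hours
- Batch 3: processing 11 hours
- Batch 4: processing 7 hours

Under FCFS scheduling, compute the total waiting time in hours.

35

FIFO (arrival order): Batch 1 Batch 2 Batch 3 Batch 4.
Batch 1: waits 0, runs 0→6
Batch 2: waits 6, runs 6→9
Batch 3: waits 9, runs 9→20
Batch 4: waits 20, runs 20→27
Sum = 0+6+9+20 = 35.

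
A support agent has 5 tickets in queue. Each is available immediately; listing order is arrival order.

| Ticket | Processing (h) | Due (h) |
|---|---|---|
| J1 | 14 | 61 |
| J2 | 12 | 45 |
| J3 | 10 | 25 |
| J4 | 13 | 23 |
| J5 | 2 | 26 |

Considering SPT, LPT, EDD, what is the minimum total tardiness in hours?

SPT (increasing processing time): J5 J3 J2 J4 J1.
J5: 0→2, due 26, tardiness 0
J3: 2→12, due 25, tardiness 0
J2: 12→24, due 45, tardiness 0
J4: 24→37, due 23, tardiness 14
J1: 37→51, due 61, tardiness 0
Sum = 0+0+0+14+0 = 14.
LPT (decreasing processing time): J1 J4 J2 J3 J5.
J1: 0→14, due 61, tardiness 0
J4: 14→27, due 23, tardiness 4
J2: 27→39, due 45, tardiness 0
J3: 39→49, due 25, tardiness 24
J5: 49→51, due 26, tardiness 25
Sum = 0+4+0+24+25 = 53.
EDD (increasing due date): J4 J3 J5 J2 J1.
J4: 0→13, due 23, tardiness 0
J3: 13→23, due 25, tardiness 0
J5: 23→25, due 26, tardiness 0
J2: 25→37, due 45, tardiness 0
J1: 37→51, due 61, tardiness 0
Sum = 0+0+0+0+0 = 0.
SPT 14, LPT 53, EDD 0 → minimum 0.

0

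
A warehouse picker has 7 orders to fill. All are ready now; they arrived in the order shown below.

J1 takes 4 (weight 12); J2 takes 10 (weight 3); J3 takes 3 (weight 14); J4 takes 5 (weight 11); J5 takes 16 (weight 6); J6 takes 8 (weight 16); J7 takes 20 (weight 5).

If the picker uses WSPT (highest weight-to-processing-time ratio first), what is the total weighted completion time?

WSPT (decreasing weight/processing-time ratio): J3 J1 J4 J6 J5 J2 J7.
J3: finishes 3, weight 14, w·C = 42
J1: finishes 7, weight 12, w·C = 84
J4: finishes 12, weight 11, w·C = 132
J6: finishes 20, weight 16, w·C = 320
J5: finishes 36, weight 6, w·C = 216
J2: finishes 46, weight 3, w·C = 138
J7: finishes 66, weight 5, w·C = 330
Sum = 42+84+132+320+216+138+330 = 1262.

1262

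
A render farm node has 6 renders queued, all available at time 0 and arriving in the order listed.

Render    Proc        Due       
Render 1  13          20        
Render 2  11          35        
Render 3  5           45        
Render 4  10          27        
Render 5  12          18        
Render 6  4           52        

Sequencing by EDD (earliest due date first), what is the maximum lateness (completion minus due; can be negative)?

EDD (increasing due date): Render 5 Render 1 Render 4 Render 2 Render 3 Render 6.
Render 5: 0→12, due 18, lateness -6
Render 1: 12→25, due 20, lateness 5
Render 4: 25→35, due 27, lateness 8
Render 2: 35→46, due 35, lateness 11
Render 3: 46→51, due 45, lateness 6
Render 6: 51→55, due 52, lateness 3
Maximum = 11.

11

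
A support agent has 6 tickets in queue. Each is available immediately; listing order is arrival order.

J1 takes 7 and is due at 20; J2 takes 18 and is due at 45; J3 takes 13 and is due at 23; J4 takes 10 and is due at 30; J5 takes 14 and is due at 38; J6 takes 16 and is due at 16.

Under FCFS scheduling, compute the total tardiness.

119

FIFO (arrival order): J1 J2 J3 J4 J5 J6.
J1: 0→7, due 20, tardiness 0
J2: 7→25, due 45, tardiness 0
J3: 25→38, due 23, tardiness 15
J4: 38→48, due 30, tardiness 18
J5: 48→62, due 38, tardiness 24
J6: 62→78, due 16, tardiness 62
Sum = 0+0+15+18+24+62 = 119.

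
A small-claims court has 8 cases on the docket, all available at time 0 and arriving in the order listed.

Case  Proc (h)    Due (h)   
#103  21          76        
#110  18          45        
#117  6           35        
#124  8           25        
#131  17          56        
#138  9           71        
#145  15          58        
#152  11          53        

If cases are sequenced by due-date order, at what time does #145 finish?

75

EDD (increasing due date): #124 #117 #110 #152 #131 #145 #138 #103.
#124: 0→8
#117: 8→14
#110: 14→32
#152: 32→43
#131: 43→60
#145: 60→75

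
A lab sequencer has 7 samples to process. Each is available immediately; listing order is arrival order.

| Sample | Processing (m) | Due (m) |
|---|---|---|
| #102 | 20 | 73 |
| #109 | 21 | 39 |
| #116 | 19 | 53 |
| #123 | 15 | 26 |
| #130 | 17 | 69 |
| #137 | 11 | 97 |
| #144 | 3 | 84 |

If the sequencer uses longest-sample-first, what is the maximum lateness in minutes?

LPT (decreasing processing time): #109 #102 #116 #130 #123 #137 #144.
#109: 0→21, due 39, lateness -18
#102: 21→41, due 73, lateness -32
#116: 41→60, due 53, lateness 7
#130: 60→77, due 69, lateness 8
#123: 77→92, due 26, lateness 66
#137: 92→103, due 97, lateness 6
#144: 103→106, due 84, lateness 22
Maximum = 66.

66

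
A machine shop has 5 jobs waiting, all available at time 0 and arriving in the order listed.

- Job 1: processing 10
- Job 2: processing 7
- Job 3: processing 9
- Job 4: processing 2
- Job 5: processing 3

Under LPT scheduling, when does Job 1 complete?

LPT (decreasing processing time): Job 1 Job 3 Job 2 Job 5 Job 4.
Job 1: 0→10

10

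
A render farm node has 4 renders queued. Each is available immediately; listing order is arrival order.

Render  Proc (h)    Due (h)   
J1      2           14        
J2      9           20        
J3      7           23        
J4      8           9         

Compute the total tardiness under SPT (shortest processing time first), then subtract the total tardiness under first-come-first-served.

SPT (increasing processing time): J1 J3 J4 J2.
J1: 0→2, due 14, tardiness 0
J3: 2→9, due 23, tardiness 0
J4: 9→17, due 9, tardiness 8
J2: 17→26, due 20, tardiness 6
Sum = 0+0+8+6 = 14.
FIFO (arrival order): J1 J2 J3 J4.
J1: 0→2, due 14, tardiness 0
J2: 2→11, due 20, tardiness 0
J3: 11→18, due 23, tardiness 0
J4: 18→26, due 9, tardiness 17
Sum = 0+0+0+17 = 17.
Difference = 14 − 17 = -3.

-3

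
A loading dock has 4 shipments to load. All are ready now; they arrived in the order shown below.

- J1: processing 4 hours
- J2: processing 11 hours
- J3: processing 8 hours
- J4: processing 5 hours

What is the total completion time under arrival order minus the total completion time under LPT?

-12

FIFO (arrival order): J1 J2 J3 J4.
J1: 0→4
J2: 4→15
J3: 15→23
J4: 23→28
Sum = 4+15+23+28 = 70.
LPT (decreasing processing time): J2 J3 J4 J1.
J2: 0→11
J3: 11→19
J4: 19→24
J1: 24→28
Sum = 11+19+24+28 = 82.
Difference = 70 − 82 = -12.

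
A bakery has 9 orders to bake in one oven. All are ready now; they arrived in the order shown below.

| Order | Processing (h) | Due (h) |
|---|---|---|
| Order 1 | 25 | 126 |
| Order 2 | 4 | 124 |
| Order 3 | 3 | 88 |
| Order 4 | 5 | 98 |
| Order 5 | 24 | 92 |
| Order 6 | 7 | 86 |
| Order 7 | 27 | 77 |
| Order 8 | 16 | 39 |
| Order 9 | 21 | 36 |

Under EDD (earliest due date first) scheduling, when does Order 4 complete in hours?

103

EDD (increasing due date): Order 9 Order 8 Order 7 Order 6 Order 3 Order 5 Order 4 Order 2 Order 1.
Order 9: 0→21
Order 8: 21→37
Order 7: 37→64
Order 6: 64→71
Order 3: 71→74
Order 5: 74→98
Order 4: 98→103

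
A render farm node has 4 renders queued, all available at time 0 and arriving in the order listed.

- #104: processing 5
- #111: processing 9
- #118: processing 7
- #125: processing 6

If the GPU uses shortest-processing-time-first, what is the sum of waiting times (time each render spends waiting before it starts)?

SPT (increasing processing time): #104 #125 #118 #111.
#104: waits 0, runs 0→5
#125: waits 5, runs 5→11
#118: waits 11, runs 11→18
#111: waits 18, runs 18→27
Sum = 0+5+11+18 = 34.

34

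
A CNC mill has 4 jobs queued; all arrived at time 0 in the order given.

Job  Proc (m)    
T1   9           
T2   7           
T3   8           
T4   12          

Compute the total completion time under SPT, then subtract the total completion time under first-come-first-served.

SPT (increasing processing time): T2 T3 T1 T4.
T2: 0→7
T3: 7→15
T1: 15→24
T4: 24→36
Sum = 7+15+24+36 = 82.
FIFO (arrival order): T1 T2 T3 T4.
T1: 0→9
T2: 9→16
T3: 16→24
T4: 24→36
Sum = 9+16+24+36 = 85.
Difference = 82 − 85 = -3.

-3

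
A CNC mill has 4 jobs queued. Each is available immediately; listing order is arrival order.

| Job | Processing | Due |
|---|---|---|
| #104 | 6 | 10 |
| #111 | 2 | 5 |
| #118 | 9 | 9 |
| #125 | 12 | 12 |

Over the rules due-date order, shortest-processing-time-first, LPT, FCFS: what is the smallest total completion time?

EDD (increasing due date): #111 #118 #104 #125.
#111: 0→2
#118: 2→11
#104: 11→17
#125: 17→29
Sum = 2+11+17+29 = 59.
SPT (increasing processing time): #111 #104 #118 #125.
#111: 0→2
#104: 2→8
#118: 8→17
#125: 17→29
Sum = 2+8+17+29 = 56.
LPT (decreasing processing time): #125 #118 #104 #111.
#125: 0→12
#118: 12→21
#104: 21→27
#111: 27→29
Sum = 12+21+27+29 = 89.
FIFO (arrival order): #104 #111 #118 #125.
#104: 0→6
#111: 6→8
#118: 8→17
#125: 17→29
Sum = 6+8+17+29 = 60.
EDD 59, SPT 56, LPT 89, FIFO 60 → minimum 56.

56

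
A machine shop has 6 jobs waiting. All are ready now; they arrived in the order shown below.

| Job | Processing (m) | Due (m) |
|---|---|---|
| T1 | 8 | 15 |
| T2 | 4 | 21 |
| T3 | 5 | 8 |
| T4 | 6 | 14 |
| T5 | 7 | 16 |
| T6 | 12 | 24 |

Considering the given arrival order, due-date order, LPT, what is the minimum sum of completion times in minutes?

FIFO (arrival order): T1 T2 T3 T4 T5 T6.
T1: 0→8
T2: 8→12
T3: 12→17
T4: 17→23
T5: 23→30
T6: 30→42
Sum = 8+12+17+23+30+42 = 132.
EDD (increasing due date): T3 T4 T1 T5 T2 T6.
T3: 0→5
T4: 5→11
T1: 11→19
T5: 19→26
T2: 26→30
T6: 30→42
Sum = 5+11+19+26+30+42 = 133.
LPT (decreasing processing time): T6 T1 T5 T4 T3 T2.
T6: 0→12
T1: 12→20
T5: 20→27
T4: 27→33
T3: 33→38
T2: 38→42
Sum = 12+20+27+33+38+42 = 172.
FIFO 132, EDD 133, LPT 172 → minimum 132.

132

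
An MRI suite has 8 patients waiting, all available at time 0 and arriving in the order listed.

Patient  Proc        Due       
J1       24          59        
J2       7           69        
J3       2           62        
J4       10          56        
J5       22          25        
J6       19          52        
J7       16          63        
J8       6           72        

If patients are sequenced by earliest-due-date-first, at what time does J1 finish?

EDD (increasing due date): J5 J6 J4 J1 J3 J7 J2 J8.
J5: 0→22
J6: 22→41
J4: 41→51
J1: 51→75

75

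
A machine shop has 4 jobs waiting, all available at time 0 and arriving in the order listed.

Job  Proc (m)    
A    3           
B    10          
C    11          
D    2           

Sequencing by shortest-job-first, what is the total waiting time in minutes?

SPT (increasing processing time): D A B C.
D: waits 0, runs 0→2
A: waits 2, runs 2→5
B: waits 5, runs 5→15
C: waits 15, runs 15→26
Sum = 0+2+5+15 = 22.

22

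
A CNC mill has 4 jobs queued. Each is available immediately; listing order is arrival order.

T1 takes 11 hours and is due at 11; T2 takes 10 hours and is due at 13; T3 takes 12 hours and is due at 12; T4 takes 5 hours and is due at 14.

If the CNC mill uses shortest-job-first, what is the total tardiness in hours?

SPT (increasing processing time): T4 T2 T1 T3.
T4: 0→5, due 14, tardiness 0
T2: 5→15, due 13, tardiness 2
T1: 15→26, due 11, tardiness 15
T3: 26→38, due 12, tardiness 26
Sum = 0+2+15+26 = 43.

43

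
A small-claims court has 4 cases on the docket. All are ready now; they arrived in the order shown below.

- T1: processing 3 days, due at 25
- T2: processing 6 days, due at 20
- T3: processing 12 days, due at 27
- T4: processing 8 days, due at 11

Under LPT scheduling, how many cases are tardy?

LPT (decreasing processing time): T3 T4 T2 T1.
T3: 0→12, due 27, tardiness 0
T4: 12→20, due 11, tardiness 9
T2: 20→26, due 20, tardiness 6
T1: 26→29, due 25, tardiness 4
Late cases: 3.

3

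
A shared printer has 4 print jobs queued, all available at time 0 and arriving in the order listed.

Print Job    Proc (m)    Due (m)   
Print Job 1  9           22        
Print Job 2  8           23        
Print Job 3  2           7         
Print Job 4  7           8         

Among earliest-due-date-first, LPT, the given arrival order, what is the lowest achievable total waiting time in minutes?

EDD (increasing due date): Print Job 3 Print Job 4 Print Job 1 Print Job 2.
Print Job 3: waits 0, runs 0→2
Print Job 4: waits 2, runs 2→9
Print Job 1: waits 9, runs 9→18
Print Job 2: waits 18, runs 18→26
Sum = 0+2+9+18 = 29.
LPT (decreasing processing time): Print Job 1 Print Job 2 Print Job 4 Print Job 3.
Print Job 1: waits 0, runs 0→9
Print Job 2: waits 9, runs 9→17
Print Job 4: waits 17, runs 17→24
Print Job 3: waits 24, runs 24→26
Sum = 0+9+17+24 = 50.
FIFO (arrival order): Print Job 1 Print Job 2 Print Job 3 Print Job 4.
Print Job 1: waits 0, runs 0→9
Print Job 2: waits 9, runs 9→17
Print Job 3: waits 17, runs 17→19
Print Job 4: waits 19, runs 19→26
Sum = 0+9+17+19 = 45.
EDD 29, LPT 50, FIFO 45 → minimum 29.

29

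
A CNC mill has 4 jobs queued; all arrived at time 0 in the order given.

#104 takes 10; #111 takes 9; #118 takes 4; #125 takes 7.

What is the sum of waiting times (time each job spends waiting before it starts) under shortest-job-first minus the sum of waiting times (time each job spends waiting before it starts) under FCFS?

-17

SPT (increasing processing time): #118 #125 #111 #104.
#118: waits 0, runs 0→4
#125: waits 4, runs 4→11
#111: waits 11, runs 11→20
#104: waits 20, runs 20→30
Sum = 0+4+11+20 = 35.
FIFO (arrival order): #104 #111 #118 #125.
#104: waits 0, runs 0→10
#111: waits 10, runs 10→19
#118: waits 19, runs 19→23
#125: waits 23, runs 23→30
Sum = 0+10+19+23 = 52.
Difference = 35 − 52 = -17.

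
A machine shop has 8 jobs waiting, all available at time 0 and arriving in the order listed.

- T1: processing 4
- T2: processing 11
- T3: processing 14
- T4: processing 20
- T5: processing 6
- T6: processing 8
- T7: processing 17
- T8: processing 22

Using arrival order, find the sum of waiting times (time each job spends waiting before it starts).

295

FIFO (arrival order): T1 T2 T3 T4 T5 T6 T7 T8.
T1: waits 0, runs 0→4
T2: waits 4, runs 4→15
T3: waits 15, runs 15→29
T4: waits 29, runs 29→49
T5: waits 49, runs 49→55
T6: waits 55, runs 55→63
T7: waits 63, runs 63→80
T8: waits 80, runs 80→102
Sum = 0+4+15+29+49+55+63+80 = 295.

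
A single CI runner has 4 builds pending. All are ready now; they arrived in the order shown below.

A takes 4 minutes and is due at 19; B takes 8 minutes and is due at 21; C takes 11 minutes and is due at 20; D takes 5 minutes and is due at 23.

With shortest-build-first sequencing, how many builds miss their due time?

SPT (increasing processing time): A D B C.
A: 0→4, due 19, tardiness 0
D: 4→9, due 23, tardiness 0
B: 9→17, due 21, tardiness 0
C: 17→28, due 20, tardiness 8
Late builds: 1.

1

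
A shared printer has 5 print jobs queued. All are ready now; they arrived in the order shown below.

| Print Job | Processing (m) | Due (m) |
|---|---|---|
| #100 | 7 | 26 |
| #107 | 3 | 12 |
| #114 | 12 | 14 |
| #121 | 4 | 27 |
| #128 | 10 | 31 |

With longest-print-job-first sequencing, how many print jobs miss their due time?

LPT (decreasing processing time): #114 #128 #100 #121 #107.
#114: 0→12, due 14, tardiness 0
#128: 12→22, due 31, tardiness 0
#100: 22→29, due 26, tardiness 3
#121: 29→33, due 27, tardiness 6
#107: 33→36, due 12, tardiness 24
Late print jobs: 3.

3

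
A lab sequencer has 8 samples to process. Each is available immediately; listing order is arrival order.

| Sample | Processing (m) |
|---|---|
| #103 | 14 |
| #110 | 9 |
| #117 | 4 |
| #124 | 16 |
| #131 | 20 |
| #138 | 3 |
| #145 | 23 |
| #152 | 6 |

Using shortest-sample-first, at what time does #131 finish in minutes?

72

SPT (increasing processing time): #138 #117 #152 #110 #103 #124 #131 #145.
#138: 0→3
#117: 3→7
#152: 7→13
#110: 13→22
#103: 22→36
#124: 36→52
#131: 52→72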